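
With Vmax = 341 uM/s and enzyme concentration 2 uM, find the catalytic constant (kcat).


kcat = Vmax / [E]t
kcat = 341 / 2
kcat = 170.5 s^-1

170.5 s^-1


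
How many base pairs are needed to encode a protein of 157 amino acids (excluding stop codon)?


Each amino acid = 1 codon = 3 bp
bp = 157 * 3 = 471 bp

471 bp


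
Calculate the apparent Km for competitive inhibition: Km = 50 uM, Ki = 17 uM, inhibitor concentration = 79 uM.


Km_app = Km * (1 + [I]/Ki)
Km_app = 50 * (1 + 79/17)
Km_app = 282.3529 uM

282.3529 uM


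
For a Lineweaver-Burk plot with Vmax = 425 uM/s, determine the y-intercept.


y-intercept = 1/Vmax
= 1/425
= 0.0024 s/uM

0.0024 s/uM


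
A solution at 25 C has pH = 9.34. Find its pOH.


pOH = 14 - pH
pOH = 14 - 9.34
pOH = 4.66

4.66


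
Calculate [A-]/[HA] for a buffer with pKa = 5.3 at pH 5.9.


[A-]/[HA] = 10^(pH - pKa)
= 10^(5.9 - 5.3)
= 3.9811

3.9811


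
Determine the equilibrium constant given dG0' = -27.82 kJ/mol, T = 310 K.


Keq = exp(-dG0 * 1000 / (R * T))
Keq = exp(-(-27.82) * 1000 / (8.314 * 310))
Keq = 48731.1878

48731.1878


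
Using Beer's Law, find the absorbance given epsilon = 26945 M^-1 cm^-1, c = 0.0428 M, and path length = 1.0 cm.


A = epsilon * c * l
A = 26945 * 0.0428 * 1.0
A = 1153.246

1153.246


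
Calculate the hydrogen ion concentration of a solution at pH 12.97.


[H+] = 10^(-pH)
[H+] = 10^(-12.97)
[H+] = 1.072e-13 M

1.072e-13 M


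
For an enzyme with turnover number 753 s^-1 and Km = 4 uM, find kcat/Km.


Catalytic efficiency = kcat / Km
= 753 / 4
= 188.25 uM^-1*s^-1

188.25 uM^-1*s^-1


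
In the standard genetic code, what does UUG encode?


Standard genetic code lookup.
Codon UUG -> Leu

Leu


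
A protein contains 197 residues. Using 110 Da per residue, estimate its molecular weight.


MW = n_residues * 110 Da
MW = 197 * 110
MW = 21670 Da

21670 Da


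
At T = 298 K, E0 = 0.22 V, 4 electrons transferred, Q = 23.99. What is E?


E = E0 - (RT/nF) * ln(Q)
E = 0.22 - (8.314 * 298 / (4 * 96485)) * ln(23.99)
E = 0.1996 V

0.1996 V


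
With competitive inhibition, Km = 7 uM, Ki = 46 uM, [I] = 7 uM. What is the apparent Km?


Km_app = Km * (1 + [I]/Ki)
Km_app = 7 * (1 + 7/46)
Km_app = 8.0652 uM

8.0652 uM


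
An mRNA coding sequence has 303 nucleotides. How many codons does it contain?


codons = nucleotides / 3
codons = 303 / 3 = 101

101


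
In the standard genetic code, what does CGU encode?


Standard genetic code lookup.
Codon CGU -> Arg

Arg


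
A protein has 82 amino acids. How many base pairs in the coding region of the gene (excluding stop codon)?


Each amino acid = 1 codon = 3 bp
bp = 82 * 3 = 246 bp

246 bp


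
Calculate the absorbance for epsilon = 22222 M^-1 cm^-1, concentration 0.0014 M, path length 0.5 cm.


A = epsilon * c * l
A = 22222 * 0.0014 * 0.5
A = 15.5554

15.5554


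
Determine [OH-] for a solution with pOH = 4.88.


[OH-] = 10^(-pOH)
[OH-] = 10^(-4.88)
[OH-] = 1.318e-05 M

1.318e-05 M


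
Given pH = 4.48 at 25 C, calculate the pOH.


pOH = 14 - pH
pOH = 14 - 4.48
pOH = 9.52

9.52


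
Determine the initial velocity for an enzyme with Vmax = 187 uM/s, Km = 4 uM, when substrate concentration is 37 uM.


v = Vmax * [S] / (Km + [S])
v = 187 * 37 / (4 + 37)
v = 168.7561 uM/s

168.7561 uM/s


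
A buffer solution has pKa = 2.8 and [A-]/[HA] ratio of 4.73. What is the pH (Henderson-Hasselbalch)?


pH = pKa + log10([A-]/[HA])
pH = 2.8 + log10(4.73)
pH = 3.4749

3.4749


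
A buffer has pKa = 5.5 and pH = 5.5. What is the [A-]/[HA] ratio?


[A-]/[HA] = 10^(pH - pKa)
= 10^(5.5 - 5.5)
= 1.0

1.0


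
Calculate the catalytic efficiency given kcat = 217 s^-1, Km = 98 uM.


Catalytic efficiency = kcat / Km
= 217 / 98
= 2.2143 uM^-1*s^-1

2.2143 uM^-1*s^-1


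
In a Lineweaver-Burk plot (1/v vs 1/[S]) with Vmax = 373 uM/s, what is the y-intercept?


y-intercept = 1/Vmax
= 1/373
= 0.0027 s/uM

0.0027 s/uM


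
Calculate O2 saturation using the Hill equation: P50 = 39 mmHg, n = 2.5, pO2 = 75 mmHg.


Y = pO2^n / (P50^n + pO2^n)
Y = 75^2.5 / (39^2.5 + 75^2.5)
Y = 83.68%

83.68%


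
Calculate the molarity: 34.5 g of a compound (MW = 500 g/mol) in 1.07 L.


C = (mass / MW) / volume
C = (34.5 / 500) / 1.07
C = 0.0645 M

0.0645 M


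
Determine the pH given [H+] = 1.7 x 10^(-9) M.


pH = -log10([H+])
pH = -log10(1.7 x 10^(-9))
pH = 8.7696

8.7696


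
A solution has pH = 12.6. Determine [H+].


[H+] = 10^(-pH)
[H+] = 10^(-12.6)
[H+] = 2.512e-13 M

2.512e-13 M


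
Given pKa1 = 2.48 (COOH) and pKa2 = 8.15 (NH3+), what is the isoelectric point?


pI = (pKa1 + pKa2) / 2
pI = (2.48 + 8.15) / 2
pI = 5.315

5.315


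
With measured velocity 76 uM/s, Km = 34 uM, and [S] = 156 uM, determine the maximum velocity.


Vmax = v * (Km + [S]) / [S]
Vmax = 76 * (34 + 156) / 156
Vmax = 92.5641 uM/s

92.5641 uM/s


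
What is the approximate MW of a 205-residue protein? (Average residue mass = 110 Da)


MW = n_residues * 110 Da
MW = 205 * 110
MW = 22550 Da

22550 Da


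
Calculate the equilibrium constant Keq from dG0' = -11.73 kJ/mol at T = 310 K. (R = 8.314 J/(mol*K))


Keq = exp(-dG0 * 1000 / (R * T))
Keq = exp(-(-11.73) * 1000 / (8.314 * 310))
Keq = 94.7464

94.7464


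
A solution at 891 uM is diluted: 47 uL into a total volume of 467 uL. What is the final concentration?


C2 = C1 * V1 / V2
C2 = 891 * 47 / 467
C2 = 89.6724 uM

89.6724 uM


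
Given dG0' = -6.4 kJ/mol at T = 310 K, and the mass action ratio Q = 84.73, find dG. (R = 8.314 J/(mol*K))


dG = dG0' + RT * ln(Q) / 1000
dG = -6.4 + 8.314 * 310 * ln(84.73) / 1000
dG = 5.042 kJ/mol

5.042 kJ/mol


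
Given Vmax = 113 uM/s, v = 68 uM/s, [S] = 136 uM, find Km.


Km = [S] * (Vmax - v) / v
Km = 136 * (113 - 68) / 68
Km = 90.0 uM

90.0 uM


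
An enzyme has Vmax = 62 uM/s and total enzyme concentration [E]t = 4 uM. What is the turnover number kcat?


kcat = Vmax / [E]t
kcat = 62 / 4
kcat = 15.5 s^-1

15.5 s^-1


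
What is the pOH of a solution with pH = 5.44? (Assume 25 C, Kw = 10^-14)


pOH = 14 - pH
pOH = 14 - 5.44
pOH = 8.56

8.56


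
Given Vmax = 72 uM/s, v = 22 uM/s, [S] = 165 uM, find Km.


Km = [S] * (Vmax - v) / v
Km = 165 * (72 - 22) / 22
Km = 375.0 uM

375.0 uM


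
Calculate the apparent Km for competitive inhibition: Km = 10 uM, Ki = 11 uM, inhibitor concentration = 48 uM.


Km_app = Km * (1 + [I]/Ki)
Km_app = 10 * (1 + 48/11)
Km_app = 53.6364 uM

53.6364 uM


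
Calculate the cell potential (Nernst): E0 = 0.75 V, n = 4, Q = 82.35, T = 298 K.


E = E0 - (RT/nF) * ln(Q)
E = 0.75 - (8.314 * 298 / (4 * 96485)) * ln(82.35)
E = 0.7217 V

0.7217 V


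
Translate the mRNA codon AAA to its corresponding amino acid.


Standard genetic code lookup.
Codon AAA -> Lys

Lys


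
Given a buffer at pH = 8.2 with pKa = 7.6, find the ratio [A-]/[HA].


[A-]/[HA] = 10^(pH - pKa)
= 10^(8.2 - 7.6)
= 3.9811

3.9811


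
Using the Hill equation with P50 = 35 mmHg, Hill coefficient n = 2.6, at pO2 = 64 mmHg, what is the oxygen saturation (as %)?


Y = pO2^n / (P50^n + pO2^n)
Y = 64^2.6 / (35^2.6 + 64^2.6)
Y = 82.77%

82.77%


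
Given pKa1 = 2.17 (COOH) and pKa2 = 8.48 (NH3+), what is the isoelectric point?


pI = (pKa1 + pKa2) / 2
pI = (2.17 + 8.48) / 2
pI = 5.325

5.325


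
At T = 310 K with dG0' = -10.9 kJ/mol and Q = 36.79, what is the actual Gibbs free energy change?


dG = dG0' + RT * ln(Q) / 1000
dG = -10.9 + 8.314 * 310 * ln(36.79) / 1000
dG = -1.6081 kJ/mol

-1.6081 kJ/mol


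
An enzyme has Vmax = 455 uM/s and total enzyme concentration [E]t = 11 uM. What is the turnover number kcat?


kcat = Vmax / [E]t
kcat = 455 / 11
kcat = 41.3636 s^-1

41.3636 s^-1


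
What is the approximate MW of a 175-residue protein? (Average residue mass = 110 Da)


MW = n_residues * 110 Da
MW = 175 * 110
MW = 19250 Da

19250 Da


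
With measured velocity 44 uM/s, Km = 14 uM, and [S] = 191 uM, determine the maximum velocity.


Vmax = v * (Km + [S]) / [S]
Vmax = 44 * (14 + 191) / 191
Vmax = 47.2251 uM/s

47.2251 uM/s


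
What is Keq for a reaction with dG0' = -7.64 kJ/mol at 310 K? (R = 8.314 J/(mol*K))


Keq = exp(-dG0 * 1000 / (R * T))
Keq = exp(-(-7.64) * 1000 / (8.314 * 310))
Keq = 19.3811

19.3811


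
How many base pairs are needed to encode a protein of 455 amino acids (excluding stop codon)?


Each amino acid = 1 codon = 3 bp
bp = 455 * 3 = 1365 bp

1365 bp


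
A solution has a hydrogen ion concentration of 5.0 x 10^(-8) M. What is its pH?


pH = -log10([H+])
pH = -log10(5.0 x 10^(-8))
pH = 7.301

7.301


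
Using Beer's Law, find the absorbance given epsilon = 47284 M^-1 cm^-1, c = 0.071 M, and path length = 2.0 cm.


A = epsilon * c * l
A = 47284 * 0.071 * 2.0
A = 6714.328

6714.328


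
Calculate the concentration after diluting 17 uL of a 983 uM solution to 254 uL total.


C2 = C1 * V1 / V2
C2 = 983 * 17 / 254
C2 = 65.7913 uM

65.7913 uM


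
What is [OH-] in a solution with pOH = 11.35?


[OH-] = 10^(-pOH)
[OH-] = 10^(-11.35)
[OH-] = 4.467e-12 M

4.467e-12 M


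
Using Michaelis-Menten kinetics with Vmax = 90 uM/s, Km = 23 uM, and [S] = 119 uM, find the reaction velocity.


v = Vmax * [S] / (Km + [S])
v = 90 * 119 / (23 + 119)
v = 75.4225 uM/s

75.4225 uM/s


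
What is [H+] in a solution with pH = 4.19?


[H+] = 10^(-pH)
[H+] = 10^(-4.19)
[H+] = 6.457e-05 M

6.457e-05 M


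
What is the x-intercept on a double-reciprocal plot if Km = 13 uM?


x-intercept = -1/Km
= -1/13
= -0.0769 1/uM

-0.0769 1/uM


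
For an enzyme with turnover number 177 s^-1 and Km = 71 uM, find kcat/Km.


Catalytic efficiency = kcat / Km
= 177 / 71
= 2.493 uM^-1*s^-1

2.493 uM^-1*s^-1


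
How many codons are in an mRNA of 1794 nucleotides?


codons = nucleotides / 3
codons = 1794 / 3 = 598

598


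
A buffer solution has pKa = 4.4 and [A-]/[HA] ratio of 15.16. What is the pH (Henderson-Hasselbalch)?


pH = pKa + log10([A-]/[HA])
pH = 4.4 + log10(15.16)
pH = 5.5807

5.5807


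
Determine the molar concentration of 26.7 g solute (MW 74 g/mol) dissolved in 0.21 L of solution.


C = (mass / MW) / volume
C = (26.7 / 74) / 0.21
C = 1.7181 M

1.7181 M


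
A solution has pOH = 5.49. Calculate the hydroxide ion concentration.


[OH-] = 10^(-pOH)
[OH-] = 10^(-5.49)
[OH-] = 3.236e-06 M

3.236e-06 M


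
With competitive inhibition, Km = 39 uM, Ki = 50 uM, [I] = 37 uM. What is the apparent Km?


Km_app = Km * (1 + [I]/Ki)
Km_app = 39 * (1 + 37/50)
Km_app = 67.86 uM

67.86 uM


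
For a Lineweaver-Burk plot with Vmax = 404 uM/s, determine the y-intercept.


y-intercept = 1/Vmax
= 1/404
= 0.0025 s/uM

0.0025 s/uM


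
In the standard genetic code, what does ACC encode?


Standard genetic code lookup.
Codon ACC -> Thr

Thr


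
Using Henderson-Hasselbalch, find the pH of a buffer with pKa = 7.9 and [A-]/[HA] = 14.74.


pH = pKa + log10([A-]/[HA])
pH = 7.9 + log10(14.74)
pH = 9.0685

9.0685


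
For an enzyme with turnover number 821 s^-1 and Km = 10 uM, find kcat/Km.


Catalytic efficiency = kcat / Km
= 821 / 10
= 82.1 uM^-1*s^-1

82.1 uM^-1*s^-1


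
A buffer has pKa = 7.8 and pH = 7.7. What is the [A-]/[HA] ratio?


[A-]/[HA] = 10^(pH - pKa)
= 10^(7.7 - 7.8)
= 0.7943

0.7943


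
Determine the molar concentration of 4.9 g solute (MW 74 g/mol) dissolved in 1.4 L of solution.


C = (mass / MW) / volume
C = (4.9 / 74) / 1.4
C = 0.0473 M

0.0473 M


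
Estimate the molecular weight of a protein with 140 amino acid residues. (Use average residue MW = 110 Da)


MW = n_residues * 110 Da
MW = 140 * 110
MW = 15400 Da

15400 Da


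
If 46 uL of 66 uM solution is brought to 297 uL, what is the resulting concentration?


C2 = C1 * V1 / V2
C2 = 66 * 46 / 297
C2 = 10.2222 uM

10.2222 uM


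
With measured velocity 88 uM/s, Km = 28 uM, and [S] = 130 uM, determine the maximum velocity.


Vmax = v * (Km + [S]) / [S]
Vmax = 88 * (28 + 130) / 130
Vmax = 106.9538 uM/s

106.9538 uM/s


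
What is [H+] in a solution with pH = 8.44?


[H+] = 10^(-pH)
[H+] = 10^(-8.44)
[H+] = 3.631e-09 M

3.631e-09 M


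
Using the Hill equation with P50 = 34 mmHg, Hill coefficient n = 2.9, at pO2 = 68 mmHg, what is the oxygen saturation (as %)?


Y = pO2^n / (P50^n + pO2^n)
Y = 68^2.9 / (34^2.9 + 68^2.9)
Y = 88.19%

88.19%


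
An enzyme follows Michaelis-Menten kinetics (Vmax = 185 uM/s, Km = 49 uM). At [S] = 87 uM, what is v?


v = Vmax * [S] / (Km + [S])
v = 185 * 87 / (49 + 87)
v = 118.3456 uM/s

118.3456 uM/s


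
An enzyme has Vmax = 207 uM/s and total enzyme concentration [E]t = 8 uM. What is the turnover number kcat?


kcat = Vmax / [E]t
kcat = 207 / 8
kcat = 25.875 s^-1

25.875 s^-1


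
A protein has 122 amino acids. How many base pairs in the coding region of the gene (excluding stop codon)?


Each amino acid = 1 codon = 3 bp
bp = 122 * 3 = 366 bp

366 bp


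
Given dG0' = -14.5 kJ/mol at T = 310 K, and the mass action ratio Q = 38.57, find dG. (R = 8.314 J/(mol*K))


dG = dG0' + RT * ln(Q) / 1000
dG = -14.5 + 8.314 * 310 * ln(38.57) / 1000
dG = -5.0863 kJ/mol

-5.0863 kJ/mol


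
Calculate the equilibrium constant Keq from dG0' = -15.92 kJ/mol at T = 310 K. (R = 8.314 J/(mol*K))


Keq = exp(-dG0 * 1000 / (R * T))
Keq = exp(-(-15.92) * 1000 / (8.314 * 310))
Keq = 481.5023

481.5023


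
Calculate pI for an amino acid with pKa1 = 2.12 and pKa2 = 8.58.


pI = (pKa1 + pKa2) / 2
pI = (2.12 + 8.58) / 2
pI = 5.35

5.35


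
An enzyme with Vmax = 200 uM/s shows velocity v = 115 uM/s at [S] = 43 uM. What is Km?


Km = [S] * (Vmax - v) / v
Km = 43 * (200 - 115) / 115
Km = 31.7826 uM

31.7826 uM


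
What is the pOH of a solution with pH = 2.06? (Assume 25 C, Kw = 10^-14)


pOH = 14 - pH
pOH = 14 - 2.06
pOH = 11.94

11.94


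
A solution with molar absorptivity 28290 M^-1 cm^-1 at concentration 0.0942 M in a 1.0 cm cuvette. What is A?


A = epsilon * c * l
A = 28290 * 0.0942 * 1.0
A = 2664.918

2664.918


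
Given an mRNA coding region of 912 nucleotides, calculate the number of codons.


codons = nucleotides / 3
codons = 912 / 3 = 304

304


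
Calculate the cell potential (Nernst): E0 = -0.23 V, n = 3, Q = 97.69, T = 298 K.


E = E0 - (RT/nF) * ln(Q)
E = -0.23 - (8.314 * 298 / (3 * 96485)) * ln(97.69)
E = -0.2692 V

-0.2692 V


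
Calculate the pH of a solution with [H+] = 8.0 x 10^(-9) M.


pH = -log10([H+])
pH = -log10(8.0 x 10^(-9))
pH = 8.0969

8.0969


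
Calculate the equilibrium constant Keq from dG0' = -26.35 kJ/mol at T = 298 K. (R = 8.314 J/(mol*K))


Keq = exp(-dG0 * 1000 / (R * T))
Keq = exp(-(-26.35) * 1000 / (8.314 * 298))
Keq = 41581.5739

41581.5739


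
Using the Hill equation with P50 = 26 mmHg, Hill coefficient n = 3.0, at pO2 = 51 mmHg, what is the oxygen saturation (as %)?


Y = pO2^n / (P50^n + pO2^n)
Y = 51^3.0 / (26^3.0 + 51^3.0)
Y = 88.3%

88.3%


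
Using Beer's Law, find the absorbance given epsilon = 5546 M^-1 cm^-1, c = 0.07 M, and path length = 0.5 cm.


A = epsilon * c * l
A = 5546 * 0.07 * 0.5
A = 194.11

194.11


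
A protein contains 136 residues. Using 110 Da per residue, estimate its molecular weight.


MW = n_residues * 110 Da
MW = 136 * 110
MW = 14960 Da

14960 Da


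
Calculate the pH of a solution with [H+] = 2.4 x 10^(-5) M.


pH = -log10([H+])
pH = -log10(2.4 x 10^(-5))
pH = 4.6198

4.6198


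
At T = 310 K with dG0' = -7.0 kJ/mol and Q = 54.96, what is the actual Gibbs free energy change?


dG = dG0' + RT * ln(Q) / 1000
dG = -7.0 + 8.314 * 310 * ln(54.96) / 1000
dG = 3.3264 kJ/mol

3.3264 kJ/mol


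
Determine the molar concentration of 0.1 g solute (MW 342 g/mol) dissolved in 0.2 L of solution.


C = (mass / MW) / volume
C = (0.1 / 342) / 0.2
C = 0.0015 M

0.0015 M


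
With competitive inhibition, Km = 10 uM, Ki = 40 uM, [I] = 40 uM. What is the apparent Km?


Km_app = Km * (1 + [I]/Ki)
Km_app = 10 * (1 + 40/40)
Km_app = 20.0 uM

20.0 uM


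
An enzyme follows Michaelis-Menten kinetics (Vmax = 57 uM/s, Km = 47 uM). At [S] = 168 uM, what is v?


v = Vmax * [S] / (Km + [S])
v = 57 * 168 / (47 + 168)
v = 44.5395 uM/s

44.5395 uM/s


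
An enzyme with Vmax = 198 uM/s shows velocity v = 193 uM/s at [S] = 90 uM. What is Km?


Km = [S] * (Vmax - v) / v
Km = 90 * (198 - 193) / 193
Km = 2.3316 uM

2.3316 uM


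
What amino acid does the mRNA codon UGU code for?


Standard genetic code lookup.
Codon UGU -> Cys

Cys


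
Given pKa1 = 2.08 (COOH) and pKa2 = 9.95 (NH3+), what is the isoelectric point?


pI = (pKa1 + pKa2) / 2
pI = (2.08 + 9.95) / 2
pI = 6.015

6.015


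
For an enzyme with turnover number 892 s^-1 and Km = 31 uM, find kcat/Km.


Catalytic efficiency = kcat / Km
= 892 / 31
= 28.7742 uM^-1*s^-1

28.7742 uM^-1*s^-1


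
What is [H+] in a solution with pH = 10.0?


[H+] = 10^(-pH)
[H+] = 10^(-10.0)
[H+] = 1.000e-10 M

1.000e-10 M


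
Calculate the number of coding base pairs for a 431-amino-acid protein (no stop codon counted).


Each amino acid = 1 codon = 3 bp
bp = 431 * 3 = 1293 bp

1293 bp


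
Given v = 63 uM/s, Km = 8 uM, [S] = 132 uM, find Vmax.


Vmax = v * (Km + [S]) / [S]
Vmax = 63 * (8 + 132) / 132
Vmax = 66.8182 uM/s

66.8182 uM/s


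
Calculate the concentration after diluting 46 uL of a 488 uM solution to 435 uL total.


C2 = C1 * V1 / V2
C2 = 488 * 46 / 435
C2 = 51.6046 uM

51.6046 uM


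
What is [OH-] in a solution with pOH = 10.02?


[OH-] = 10^(-pOH)
[OH-] = 10^(-10.02)
[OH-] = 9.550e-11 M

9.550e-11 M


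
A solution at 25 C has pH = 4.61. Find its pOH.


pOH = 14 - pH
pOH = 14 - 4.61
pOH = 9.39

9.39


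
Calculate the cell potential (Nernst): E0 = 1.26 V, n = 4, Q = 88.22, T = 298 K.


E = E0 - (RT/nF) * ln(Q)
E = 1.26 - (8.314 * 298 / (4 * 96485)) * ln(88.22)
E = 1.2312 V

1.2312 V


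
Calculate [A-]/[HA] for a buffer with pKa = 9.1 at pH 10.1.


[A-]/[HA] = 10^(pH - pKa)
= 10^(10.1 - 9.1)
= 10.0

10.0


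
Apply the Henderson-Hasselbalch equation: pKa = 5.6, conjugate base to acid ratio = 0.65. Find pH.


pH = pKa + log10([A-]/[HA])
pH = 5.6 + log10(0.65)
pH = 5.4129

5.4129


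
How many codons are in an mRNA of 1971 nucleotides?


codons = nucleotides / 3
codons = 1971 / 3 = 657

657


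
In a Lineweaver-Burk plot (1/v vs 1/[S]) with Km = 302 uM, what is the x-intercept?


x-intercept = -1/Km
= -1/302
= -0.0033 1/uM

-0.0033 1/uM


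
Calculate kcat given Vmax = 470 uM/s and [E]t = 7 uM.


kcat = Vmax / [E]t
kcat = 470 / 7
kcat = 67.1429 s^-1

67.1429 s^-1


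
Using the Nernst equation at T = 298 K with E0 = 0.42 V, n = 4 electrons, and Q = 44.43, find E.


E = E0 - (RT/nF) * ln(Q)
E = 0.42 - (8.314 * 298 / (4 * 96485)) * ln(44.43)
E = 0.3956 V

0.3956 V


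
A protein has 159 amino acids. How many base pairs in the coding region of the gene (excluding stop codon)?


Each amino acid = 1 codon = 3 bp
bp = 159 * 3 = 477 bp

477 bp


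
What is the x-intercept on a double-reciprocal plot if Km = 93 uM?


x-intercept = -1/Km
= -1/93
= -0.0108 1/uM

-0.0108 1/uM


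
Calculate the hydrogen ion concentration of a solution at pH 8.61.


[H+] = 10^(-pH)
[H+] = 10^(-8.61)
[H+] = 2.455e-09 M

2.455e-09 M


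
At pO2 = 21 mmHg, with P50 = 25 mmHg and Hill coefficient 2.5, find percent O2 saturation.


Y = pO2^n / (P50^n + pO2^n)
Y = 21^2.5 / (25^2.5 + 21^2.5)
Y = 39.27%

39.27%


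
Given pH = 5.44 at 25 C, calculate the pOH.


pOH = 14 - pH
pOH = 14 - 5.44
pOH = 8.56

8.56


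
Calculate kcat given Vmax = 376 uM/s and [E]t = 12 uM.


kcat = Vmax / [E]t
kcat = 376 / 12
kcat = 31.3333 s^-1

31.3333 s^-1


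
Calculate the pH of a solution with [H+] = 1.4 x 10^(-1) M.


pH = -log10([H+])
pH = -log10(1.4 x 10^(-1))
pH = 0.8539

0.8539


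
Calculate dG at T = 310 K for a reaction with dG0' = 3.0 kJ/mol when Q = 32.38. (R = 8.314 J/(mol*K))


dG = dG0' + RT * ln(Q) / 1000
dG = 3.0 + 8.314 * 310 * ln(32.38) / 1000
dG = 11.9628 kJ/mol

11.9628 kJ/mol


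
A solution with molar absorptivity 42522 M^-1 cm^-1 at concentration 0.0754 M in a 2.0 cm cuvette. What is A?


A = epsilon * c * l
A = 42522 * 0.0754 * 2.0
A = 6412.3176

6412.3176


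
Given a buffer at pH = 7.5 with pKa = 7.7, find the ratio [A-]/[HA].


[A-]/[HA] = 10^(pH - pKa)
= 10^(7.5 - 7.7)
= 0.631

0.631


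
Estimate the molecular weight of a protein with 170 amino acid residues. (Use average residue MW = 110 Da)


MW = n_residues * 110 Da
MW = 170 * 110
MW = 18700 Da

18700 Da


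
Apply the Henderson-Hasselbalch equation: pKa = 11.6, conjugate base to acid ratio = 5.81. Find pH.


pH = pKa + log10([A-]/[HA])
pH = 11.6 + log10(5.81)
pH = 12.3642

12.3642


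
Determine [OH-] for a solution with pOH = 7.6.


[OH-] = 10^(-pOH)
[OH-] = 10^(-7.6)
[OH-] = 2.512e-08 M

2.512e-08 M


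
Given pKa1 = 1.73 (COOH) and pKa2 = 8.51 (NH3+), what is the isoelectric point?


pI = (pKa1 + pKa2) / 2
pI = (1.73 + 8.51) / 2
pI = 5.12

5.12


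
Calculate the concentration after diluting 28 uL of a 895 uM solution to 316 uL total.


C2 = C1 * V1 / V2
C2 = 895 * 28 / 316
C2 = 79.3038 uM

79.3038 uM


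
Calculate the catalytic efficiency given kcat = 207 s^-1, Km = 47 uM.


Catalytic efficiency = kcat / Km
= 207 / 47
= 4.4043 uM^-1*s^-1

4.4043 uM^-1*s^-1


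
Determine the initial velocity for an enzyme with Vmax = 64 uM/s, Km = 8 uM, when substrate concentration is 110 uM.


v = Vmax * [S] / (Km + [S])
v = 64 * 110 / (8 + 110)
v = 59.661 uM/s

59.661 uM/s


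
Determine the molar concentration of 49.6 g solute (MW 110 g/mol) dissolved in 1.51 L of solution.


C = (mass / MW) / volume
C = (49.6 / 110) / 1.51
C = 0.2986 M

0.2986 M


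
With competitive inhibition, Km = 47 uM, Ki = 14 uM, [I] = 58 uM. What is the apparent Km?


Km_app = Km * (1 + [I]/Ki)
Km_app = 47 * (1 + 58/14)
Km_app = 241.7143 uM

241.7143 uM


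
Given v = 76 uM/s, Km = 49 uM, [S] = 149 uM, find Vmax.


Vmax = v * (Km + [S]) / [S]
Vmax = 76 * (49 + 149) / 149
Vmax = 100.9933 uM/s

100.9933 uM/s


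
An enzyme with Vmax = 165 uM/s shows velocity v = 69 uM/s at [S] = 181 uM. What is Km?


Km = [S] * (Vmax - v) / v
Km = 181 * (165 - 69) / 69
Km = 251.8261 uM

251.8261 uM


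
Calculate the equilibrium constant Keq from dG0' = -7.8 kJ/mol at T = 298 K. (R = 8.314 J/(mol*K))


Keq = exp(-dG0 * 1000 / (R * T))
Keq = exp(-(-7.8) * 1000 / (8.314 * 298))
Keq = 23.2951

23.2951


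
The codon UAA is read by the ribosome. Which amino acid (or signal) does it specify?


Standard genetic code lookup.
Codon UAA -> Stop

Stop


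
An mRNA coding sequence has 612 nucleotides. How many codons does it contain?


codons = nucleotides / 3
codons = 612 / 3 = 204

204


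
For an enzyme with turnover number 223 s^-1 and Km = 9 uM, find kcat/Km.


Catalytic efficiency = kcat / Km
= 223 / 9
= 24.7778 uM^-1*s^-1

24.7778 uM^-1*s^-1


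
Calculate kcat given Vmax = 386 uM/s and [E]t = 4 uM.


kcat = Vmax / [E]t
kcat = 386 / 4
kcat = 96.5 s^-1

96.5 s^-1


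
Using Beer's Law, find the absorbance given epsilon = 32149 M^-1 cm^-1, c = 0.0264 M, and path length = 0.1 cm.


A = epsilon * c * l
A = 32149 * 0.0264 * 0.1
A = 84.8734

84.8734


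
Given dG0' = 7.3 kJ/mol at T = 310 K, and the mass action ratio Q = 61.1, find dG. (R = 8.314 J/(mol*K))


dG = dG0' + RT * ln(Q) / 1000
dG = 7.3 + 8.314 * 310 * ln(61.1) / 1000
dG = 17.8993 kJ/mol

17.8993 kJ/mol


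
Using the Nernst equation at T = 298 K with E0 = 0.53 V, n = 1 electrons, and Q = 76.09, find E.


E = E0 - (RT/nF) * ln(Q)
E = 0.53 - (8.314 * 298 / (1 * 96485)) * ln(76.09)
E = 0.4188 V

0.4188 V


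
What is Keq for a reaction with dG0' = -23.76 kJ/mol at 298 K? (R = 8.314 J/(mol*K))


Keq = exp(-dG0 * 1000 / (R * T))
Keq = exp(-(-23.76) * 1000 / (8.314 * 298))
Keq = 14618.3682

14618.3682


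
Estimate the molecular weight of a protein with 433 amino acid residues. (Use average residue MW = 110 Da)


MW = n_residues * 110 Da
MW = 433 * 110
MW = 47630 Da

47630 Da


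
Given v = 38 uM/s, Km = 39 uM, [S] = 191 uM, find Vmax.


Vmax = v * (Km + [S]) / [S]
Vmax = 38 * (39 + 191) / 191
Vmax = 45.7592 uM/s

45.7592 uM/s


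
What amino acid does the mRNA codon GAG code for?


Standard genetic code lookup.
Codon GAG -> Glu

Glu


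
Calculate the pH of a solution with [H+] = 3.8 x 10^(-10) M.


pH = -log10([H+])
pH = -log10(3.8 x 10^(-10))
pH = 9.4202

9.4202


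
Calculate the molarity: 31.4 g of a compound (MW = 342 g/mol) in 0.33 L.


C = (mass / MW) / volume
C = (31.4 / 342) / 0.33
C = 0.2782 M

0.2782 M


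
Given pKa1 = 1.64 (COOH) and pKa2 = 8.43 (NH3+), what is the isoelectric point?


pI = (pKa1 + pKa2) / 2
pI = (1.64 + 8.43) / 2
pI = 5.035

5.035


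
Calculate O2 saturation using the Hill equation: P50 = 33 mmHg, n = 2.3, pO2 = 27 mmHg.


Y = pO2^n / (P50^n + pO2^n)
Y = 27^2.3 / (33^2.3 + 27^2.3)
Y = 38.66%

38.66%


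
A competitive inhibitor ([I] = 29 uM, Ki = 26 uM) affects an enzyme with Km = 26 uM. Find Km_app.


Km_app = Km * (1 + [I]/Ki)
Km_app = 26 * (1 + 29/26)
Km_app = 55.0 uM

55.0 uM


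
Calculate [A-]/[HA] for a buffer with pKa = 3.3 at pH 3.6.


[A-]/[HA] = 10^(pH - pKa)
= 10^(3.6 - 3.3)
= 1.9953

1.9953


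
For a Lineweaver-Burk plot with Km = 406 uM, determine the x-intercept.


x-intercept = -1/Km
= -1/406
= -0.0025 1/uM

-0.0025 1/uM


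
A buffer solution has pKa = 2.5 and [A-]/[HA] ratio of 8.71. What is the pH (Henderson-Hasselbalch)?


pH = pKa + log10([A-]/[HA])
pH = 2.5 + log10(8.71)
pH = 3.44

3.44


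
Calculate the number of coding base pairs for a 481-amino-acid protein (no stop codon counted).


Each amino acid = 1 codon = 3 bp
bp = 481 * 3 = 1443 bp

1443 bp


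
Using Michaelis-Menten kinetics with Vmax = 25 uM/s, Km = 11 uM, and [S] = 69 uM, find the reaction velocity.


v = Vmax * [S] / (Km + [S])
v = 25 * 69 / (11 + 69)
v = 21.5625 uM/s

21.5625 uM/s


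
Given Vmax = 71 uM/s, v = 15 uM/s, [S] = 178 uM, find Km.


Km = [S] * (Vmax - v) / v
Km = 178 * (71 - 15) / 15
Km = 664.5333 uM

664.5333 uM


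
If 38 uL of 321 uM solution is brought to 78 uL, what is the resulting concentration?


C2 = C1 * V1 / V2
C2 = 321 * 38 / 78
C2 = 156.3846 uM

156.3846 uM


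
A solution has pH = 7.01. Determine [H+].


[H+] = 10^(-pH)
[H+] = 10^(-7.01)
[H+] = 9.772e-08 M

9.772e-08 M


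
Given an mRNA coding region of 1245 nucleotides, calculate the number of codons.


codons = nucleotides / 3
codons = 1245 / 3 = 415

415


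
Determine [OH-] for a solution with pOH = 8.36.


[OH-] = 10^(-pOH)
[OH-] = 10^(-8.36)
[OH-] = 4.365e-09 M

4.365e-09 M


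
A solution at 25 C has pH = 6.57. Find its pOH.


pOH = 14 - pH
pOH = 14 - 6.57
pOH = 7.43

7.43


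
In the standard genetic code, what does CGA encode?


Standard genetic code lookup.
Codon CGA -> Arg

Arg


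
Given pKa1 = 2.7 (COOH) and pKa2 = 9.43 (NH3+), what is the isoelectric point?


pI = (pKa1 + pKa2) / 2
pI = (2.7 + 9.43) / 2
pI = 6.065

6.065


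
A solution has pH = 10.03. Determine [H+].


[H+] = 10^(-pH)
[H+] = 10^(-10.03)
[H+] = 9.333e-11 M

9.333e-11 M


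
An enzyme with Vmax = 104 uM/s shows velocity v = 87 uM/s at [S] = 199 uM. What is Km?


Km = [S] * (Vmax - v) / v
Km = 199 * (104 - 87) / 87
Km = 38.8851 uM

38.8851 uM


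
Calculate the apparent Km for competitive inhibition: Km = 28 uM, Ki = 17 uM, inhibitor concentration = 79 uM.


Km_app = Km * (1 + [I]/Ki)
Km_app = 28 * (1 + 79/17)
Km_app = 158.1176 uM

158.1176 uM


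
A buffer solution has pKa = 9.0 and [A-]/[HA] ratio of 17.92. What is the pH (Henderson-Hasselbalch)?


pH = pKa + log10([A-]/[HA])
pH = 9.0 + log10(17.92)
pH = 10.2533

10.2533


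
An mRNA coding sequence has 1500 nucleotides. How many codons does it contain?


codons = nucleotides / 3
codons = 1500 / 3 = 500

500


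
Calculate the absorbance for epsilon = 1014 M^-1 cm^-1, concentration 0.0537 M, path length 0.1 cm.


A = epsilon * c * l
A = 1014 * 0.0537 * 0.1
A = 5.4452

5.4452


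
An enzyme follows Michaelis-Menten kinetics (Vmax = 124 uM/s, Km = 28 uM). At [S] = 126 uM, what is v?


v = Vmax * [S] / (Km + [S])
v = 124 * 126 / (28 + 126)
v = 101.4545 uM/s

101.4545 uM/s


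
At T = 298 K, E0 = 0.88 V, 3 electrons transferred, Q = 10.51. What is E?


E = E0 - (RT/nF) * ln(Q)
E = 0.88 - (8.314 * 298 / (3 * 96485)) * ln(10.51)
E = 0.8599 V

0.8599 V


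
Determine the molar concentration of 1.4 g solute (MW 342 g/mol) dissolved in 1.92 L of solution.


C = (mass / MW) / volume
C = (1.4 / 342) / 1.92
C = 0.0021 M

0.0021 M


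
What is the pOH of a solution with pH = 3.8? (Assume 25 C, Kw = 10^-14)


pOH = 14 - pH
pOH = 14 - 3.8
pOH = 10.2

10.2


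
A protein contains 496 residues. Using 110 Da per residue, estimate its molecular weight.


MW = n_residues * 110 Da
MW = 496 * 110
MW = 54560 Da

54560 Da


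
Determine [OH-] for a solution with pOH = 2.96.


[OH-] = 10^(-pOH)
[OH-] = 10^(-2.96)
[OH-] = 0.0011 M

0.0011 M


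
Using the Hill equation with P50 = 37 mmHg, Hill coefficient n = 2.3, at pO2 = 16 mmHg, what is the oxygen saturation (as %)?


Y = pO2^n / (P50^n + pO2^n)
Y = 16^2.3 / (37^2.3 + 16^2.3)
Y = 12.7%

12.7%


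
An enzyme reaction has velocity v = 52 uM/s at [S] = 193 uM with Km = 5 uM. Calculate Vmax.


Vmax = v * (Km + [S]) / [S]
Vmax = 52 * (5 + 193) / 193
Vmax = 53.3472 uM/s

53.3472 uM/s


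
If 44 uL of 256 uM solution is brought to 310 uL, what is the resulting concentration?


C2 = C1 * V1 / V2
C2 = 256 * 44 / 310
C2 = 36.3355 uM

36.3355 uM


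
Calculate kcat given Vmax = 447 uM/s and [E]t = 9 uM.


kcat = Vmax / [E]t
kcat = 447 / 9
kcat = 49.6667 s^-1

49.6667 s^-1


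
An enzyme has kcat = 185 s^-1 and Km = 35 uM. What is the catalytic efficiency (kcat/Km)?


Catalytic efficiency = kcat / Km
= 185 / 35
= 5.2857 uM^-1*s^-1

5.2857 uM^-1*s^-1


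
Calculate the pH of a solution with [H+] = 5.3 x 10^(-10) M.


pH = -log10([H+])
pH = -log10(5.3 x 10^(-10))
pH = 9.2757

9.2757


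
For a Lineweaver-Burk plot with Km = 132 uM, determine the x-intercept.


x-intercept = -1/Km
= -1/132
= -0.0076 1/uM

-0.0076 1/uM


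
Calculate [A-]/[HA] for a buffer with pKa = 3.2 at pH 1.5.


[A-]/[HA] = 10^(pH - pKa)
= 10^(1.5 - 3.2)
= 0.02

0.02


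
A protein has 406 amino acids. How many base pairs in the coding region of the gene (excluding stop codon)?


Each amino acid = 1 codon = 3 bp
bp = 406 * 3 = 1218 bp

1218 bp


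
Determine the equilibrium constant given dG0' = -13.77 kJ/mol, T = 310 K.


Keq = exp(-dG0 * 1000 / (R * T))
Keq = exp(-(-13.77) * 1000 / (8.314 * 310))
Keq = 209.0802

209.0802


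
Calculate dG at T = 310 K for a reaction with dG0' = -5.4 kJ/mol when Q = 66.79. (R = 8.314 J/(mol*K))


dG = dG0' + RT * ln(Q) / 1000
dG = -5.4 + 8.314 * 310 * ln(66.79) / 1000
dG = 5.4288 kJ/mol

5.4288 kJ/mol


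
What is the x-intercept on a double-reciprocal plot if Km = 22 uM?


x-intercept = -1/Km
= -1/22
= -0.0455 1/uM

-0.0455 1/uM


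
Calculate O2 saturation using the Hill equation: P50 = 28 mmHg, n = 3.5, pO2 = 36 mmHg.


Y = pO2^n / (P50^n + pO2^n)
Y = 36^3.5 / (28^3.5 + 36^3.5)
Y = 70.67%

70.67%


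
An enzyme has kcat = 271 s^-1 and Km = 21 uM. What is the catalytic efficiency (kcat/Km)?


Catalytic efficiency = kcat / Km
= 271 / 21
= 12.9048 uM^-1*s^-1

12.9048 uM^-1*s^-1


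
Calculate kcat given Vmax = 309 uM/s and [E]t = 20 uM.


kcat = Vmax / [E]t
kcat = 309 / 20
kcat = 15.45 s^-1

15.45 s^-1


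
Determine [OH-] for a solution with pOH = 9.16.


[OH-] = 10^(-pOH)
[OH-] = 10^(-9.16)
[OH-] = 6.918e-10 M

6.918e-10 M


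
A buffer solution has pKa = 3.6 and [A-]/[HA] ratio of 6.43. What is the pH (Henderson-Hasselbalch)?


pH = pKa + log10([A-]/[HA])
pH = 3.6 + log10(6.43)
pH = 4.4082

4.4082


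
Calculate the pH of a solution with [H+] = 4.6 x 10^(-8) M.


pH = -log10([H+])
pH = -log10(4.6 x 10^(-8))
pH = 7.3372

7.3372


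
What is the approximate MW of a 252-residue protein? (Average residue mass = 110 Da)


MW = n_residues * 110 Da
MW = 252 * 110
MW = 27720 Da

27720 Da


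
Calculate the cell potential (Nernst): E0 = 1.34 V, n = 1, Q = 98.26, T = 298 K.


E = E0 - (RT/nF) * ln(Q)
E = 1.34 - (8.314 * 298 / (1 * 96485)) * ln(98.26)
E = 1.2222 V

1.2222 V


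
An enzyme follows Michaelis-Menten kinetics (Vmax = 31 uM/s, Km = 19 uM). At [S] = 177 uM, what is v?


v = Vmax * [S] / (Km + [S])
v = 31 * 177 / (19 + 177)
v = 27.9949 uM/s

27.9949 uM/s


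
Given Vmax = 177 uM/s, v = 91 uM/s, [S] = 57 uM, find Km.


Km = [S] * (Vmax - v) / v
Km = 57 * (177 - 91) / 91
Km = 53.8681 uM

53.8681 uM


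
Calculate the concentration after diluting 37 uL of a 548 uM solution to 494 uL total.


C2 = C1 * V1 / V2
C2 = 548 * 37 / 494
C2 = 41.0445 uM

41.0445 uM


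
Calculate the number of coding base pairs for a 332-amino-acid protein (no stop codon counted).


Each amino acid = 1 codon = 3 bp
bp = 332 * 3 = 996 bp

996 bp


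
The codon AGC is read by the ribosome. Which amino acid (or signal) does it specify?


Standard genetic code lookup.
Codon AGC -> Ser

Ser


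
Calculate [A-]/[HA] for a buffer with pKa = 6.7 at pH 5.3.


[A-]/[HA] = 10^(pH - pKa)
= 10^(5.3 - 6.7)
= 0.0398

0.0398


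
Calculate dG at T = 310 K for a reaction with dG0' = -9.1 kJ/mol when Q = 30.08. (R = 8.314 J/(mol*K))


dG = dG0' + RT * ln(Q) / 1000
dG = -9.1 + 8.314 * 310 * ln(30.08) / 1000
dG = -0.3271 kJ/mol

-0.3271 kJ/mol


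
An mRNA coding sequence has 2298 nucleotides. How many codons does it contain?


codons = nucleotides / 3
codons = 2298 / 3 = 766

766


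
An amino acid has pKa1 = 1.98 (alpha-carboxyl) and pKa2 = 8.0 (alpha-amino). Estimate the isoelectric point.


pI = (pKa1 + pKa2) / 2
pI = (1.98 + 8.0) / 2
pI = 4.99

4.99


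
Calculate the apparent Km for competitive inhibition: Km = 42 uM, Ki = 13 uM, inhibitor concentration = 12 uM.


Km_app = Km * (1 + [I]/Ki)
Km_app = 42 * (1 + 12/13)
Km_app = 80.7692 uM

80.7692 uM


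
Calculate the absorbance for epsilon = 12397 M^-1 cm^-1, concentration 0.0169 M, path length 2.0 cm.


A = epsilon * c * l
A = 12397 * 0.0169 * 2.0
A = 419.0186

419.0186


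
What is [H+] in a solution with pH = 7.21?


[H+] = 10^(-pH)
[H+] = 10^(-7.21)
[H+] = 6.166e-08 M

6.166e-08 M


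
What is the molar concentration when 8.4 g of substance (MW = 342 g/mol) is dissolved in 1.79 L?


C = (mass / MW) / volume
C = (8.4 / 342) / 1.79
C = 0.0137 M

0.0137 M


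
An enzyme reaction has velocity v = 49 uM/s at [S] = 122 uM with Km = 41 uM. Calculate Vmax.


Vmax = v * (Km + [S]) / [S]
Vmax = 49 * (41 + 122) / 122
Vmax = 65.4672 uM/s

65.4672 uM/s


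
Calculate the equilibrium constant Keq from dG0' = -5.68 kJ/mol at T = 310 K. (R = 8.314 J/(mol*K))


Keq = exp(-dG0 * 1000 / (R * T))
Keq = exp(-(-5.68) * 1000 / (8.314 * 310))
Keq = 9.0596

9.0596


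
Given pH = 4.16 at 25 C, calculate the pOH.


pOH = 14 - pH
pOH = 14 - 4.16
pOH = 9.84

9.84


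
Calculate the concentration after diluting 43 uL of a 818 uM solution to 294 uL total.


C2 = C1 * V1 / V2
C2 = 818 * 43 / 294
C2 = 119.6395 uM

119.6395 uM


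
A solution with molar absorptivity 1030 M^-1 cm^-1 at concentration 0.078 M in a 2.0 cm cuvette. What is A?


A = epsilon * c * l
A = 1030 * 0.078 * 2.0
A = 160.68

160.68


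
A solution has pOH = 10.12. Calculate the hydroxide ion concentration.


[OH-] = 10^(-pOH)
[OH-] = 10^(-10.12)
[OH-] = 7.586e-11 M

7.586e-11 M


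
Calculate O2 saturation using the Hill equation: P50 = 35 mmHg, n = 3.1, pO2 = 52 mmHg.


Y = pO2^n / (P50^n + pO2^n)
Y = 52^3.1 / (35^3.1 + 52^3.1)
Y = 77.33%

77.33%


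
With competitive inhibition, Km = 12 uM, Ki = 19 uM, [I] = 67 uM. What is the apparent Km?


Km_app = Km * (1 + [I]/Ki)
Km_app = 12 * (1 + 67/19)
Km_app = 54.3158 uM

54.3158 uM


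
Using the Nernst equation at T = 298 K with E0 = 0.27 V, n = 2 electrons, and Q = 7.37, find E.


E = E0 - (RT/nF) * ln(Q)
E = 0.27 - (8.314 * 298 / (2 * 96485)) * ln(7.37)
E = 0.2444 V

0.2444 V


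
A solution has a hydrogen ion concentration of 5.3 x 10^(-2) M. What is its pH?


pH = -log10([H+])
pH = -log10(5.3 x 10^(-2))
pH = 1.2757

1.2757


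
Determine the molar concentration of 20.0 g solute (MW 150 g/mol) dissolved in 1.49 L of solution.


C = (mass / MW) / volume
C = (20.0 / 150) / 1.49
C = 0.0895 M

0.0895 M


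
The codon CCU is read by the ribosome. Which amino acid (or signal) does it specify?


Standard genetic code lookup.
Codon CCU -> Pro

Pro


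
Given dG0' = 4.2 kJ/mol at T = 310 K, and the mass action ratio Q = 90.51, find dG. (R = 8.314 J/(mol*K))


dG = dG0' + RT * ln(Q) / 1000
dG = 4.2 + 8.314 * 310 * ln(90.51) / 1000
dG = 15.8121 kJ/mol

15.8121 kJ/mol


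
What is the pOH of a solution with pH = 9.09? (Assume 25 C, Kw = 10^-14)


pOH = 14 - pH
pOH = 14 - 9.09
pOH = 4.91

4.91


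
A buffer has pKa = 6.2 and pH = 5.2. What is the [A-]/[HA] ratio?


[A-]/[HA] = 10^(pH - pKa)
= 10^(5.2 - 6.2)
= 0.1

0.1


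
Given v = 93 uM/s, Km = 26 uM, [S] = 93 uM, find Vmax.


Vmax = v * (Km + [S]) / [S]
Vmax = 93 * (26 + 93) / 93
Vmax = 119.0 uM/s

119.0 uM/s


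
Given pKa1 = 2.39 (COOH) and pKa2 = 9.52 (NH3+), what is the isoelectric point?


pI = (pKa1 + pKa2) / 2
pI = (2.39 + 9.52) / 2
pI = 5.955

5.955


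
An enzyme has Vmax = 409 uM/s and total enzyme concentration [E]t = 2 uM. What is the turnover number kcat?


kcat = Vmax / [E]t
kcat = 409 / 2
kcat = 204.5 s^-1

204.5 s^-1


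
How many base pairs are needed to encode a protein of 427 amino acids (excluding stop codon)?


Each amino acid = 1 codon = 3 bp
bp = 427 * 3 = 1281 bp

1281 bp


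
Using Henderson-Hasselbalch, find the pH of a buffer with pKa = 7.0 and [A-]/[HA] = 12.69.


pH = pKa + log10([A-]/[HA])
pH = 7.0 + log10(12.69)
pH = 8.1035

8.1035


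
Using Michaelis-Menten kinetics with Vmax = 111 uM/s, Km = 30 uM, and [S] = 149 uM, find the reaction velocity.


v = Vmax * [S] / (Km + [S])
v = 111 * 149 / (30 + 149)
v = 92.3966 uM/s

92.3966 uM/s


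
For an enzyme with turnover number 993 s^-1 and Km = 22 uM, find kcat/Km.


Catalytic efficiency = kcat / Km
= 993 / 22
= 45.1364 uM^-1*s^-1

45.1364 uM^-1*s^-1


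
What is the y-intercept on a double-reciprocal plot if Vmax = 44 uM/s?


y-intercept = 1/Vmax
= 1/44
= 0.0227 s/uM

0.0227 s/uM


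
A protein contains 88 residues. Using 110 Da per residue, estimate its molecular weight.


MW = n_residues * 110 Da
MW = 88 * 110
MW = 9680 Da

9680 Da


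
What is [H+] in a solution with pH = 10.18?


[H+] = 10^(-pH)
[H+] = 10^(-10.18)
[H+] = 6.607e-11 M

6.607e-11 M


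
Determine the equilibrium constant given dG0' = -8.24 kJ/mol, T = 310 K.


Keq = exp(-dG0 * 1000 / (R * T))
Keq = exp(-(-8.24) * 1000 / (8.314 * 310))
Keq = 24.4614

24.4614


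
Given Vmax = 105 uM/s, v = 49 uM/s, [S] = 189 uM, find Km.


Km = [S] * (Vmax - v) / v
Km = 189 * (105 - 49) / 49
Km = 216.0 uM

216.0 uM
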